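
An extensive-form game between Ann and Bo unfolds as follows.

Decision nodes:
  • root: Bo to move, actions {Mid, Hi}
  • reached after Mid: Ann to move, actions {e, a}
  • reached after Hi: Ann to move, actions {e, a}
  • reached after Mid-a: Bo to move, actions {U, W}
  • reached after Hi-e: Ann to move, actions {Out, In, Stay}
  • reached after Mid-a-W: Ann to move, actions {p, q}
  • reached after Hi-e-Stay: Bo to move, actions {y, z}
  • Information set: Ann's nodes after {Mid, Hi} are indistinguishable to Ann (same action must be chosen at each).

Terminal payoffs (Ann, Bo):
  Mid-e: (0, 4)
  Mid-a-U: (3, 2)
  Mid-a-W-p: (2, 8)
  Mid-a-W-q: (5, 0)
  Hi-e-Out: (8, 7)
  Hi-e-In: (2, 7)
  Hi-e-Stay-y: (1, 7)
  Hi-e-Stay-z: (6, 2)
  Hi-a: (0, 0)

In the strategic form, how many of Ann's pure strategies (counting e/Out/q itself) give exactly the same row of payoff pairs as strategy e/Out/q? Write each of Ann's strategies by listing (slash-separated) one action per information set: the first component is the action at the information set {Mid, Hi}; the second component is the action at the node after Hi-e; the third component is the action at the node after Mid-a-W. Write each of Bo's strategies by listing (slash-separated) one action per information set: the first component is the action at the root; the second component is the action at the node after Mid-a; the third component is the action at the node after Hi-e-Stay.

2

Row for e/Out/q (columns Mid/U/y, Mid/U/z, Mid/W/y, Mid/W/z, Hi/U/y, Hi/U/z, Hi/W/y, Hi/W/z): (0,4) (0,4) (0,4) (0,4) (8,7) (8,7) (8,7) (8,7).
Under e/Out/q, Ann's choice at the node after Mid-a-W can never be reached regardless of what Bo does, so varying those choices leaves every outcome unchanged.
Holding the reachable choices fixed and varying the unreachable one freely already gives 2 equivalent strategies.
No other strategy reproduces this row, so those 2 are the full class: e/Out/p, e/Out/q.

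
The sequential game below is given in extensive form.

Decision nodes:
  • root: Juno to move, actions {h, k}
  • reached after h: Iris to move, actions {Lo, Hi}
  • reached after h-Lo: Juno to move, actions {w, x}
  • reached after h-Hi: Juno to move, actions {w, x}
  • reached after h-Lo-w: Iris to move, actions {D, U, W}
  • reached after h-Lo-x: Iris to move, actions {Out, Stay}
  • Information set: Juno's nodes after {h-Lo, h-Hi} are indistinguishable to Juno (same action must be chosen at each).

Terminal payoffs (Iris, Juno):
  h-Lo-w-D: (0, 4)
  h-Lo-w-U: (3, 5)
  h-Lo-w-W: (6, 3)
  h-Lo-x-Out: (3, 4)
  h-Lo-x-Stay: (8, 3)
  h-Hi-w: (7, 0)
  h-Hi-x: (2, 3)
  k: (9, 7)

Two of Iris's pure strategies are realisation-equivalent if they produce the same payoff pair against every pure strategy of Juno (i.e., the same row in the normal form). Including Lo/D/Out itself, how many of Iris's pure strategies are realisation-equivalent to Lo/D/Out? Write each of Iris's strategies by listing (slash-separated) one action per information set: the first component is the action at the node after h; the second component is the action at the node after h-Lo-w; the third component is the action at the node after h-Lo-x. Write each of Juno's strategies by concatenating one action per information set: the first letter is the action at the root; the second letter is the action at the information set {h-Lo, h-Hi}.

1

Row for Lo/D/Out (columns hw, hx, kw, kx): (0,4) (3,4) (9,7) (9,7).
Every one of Iris's information sets is on the play path for some reply by Juno when Iris follows Lo/D/Out.
Changing the action at any of them therefore changes at least one column, so only Lo/D/Out itself gives this row.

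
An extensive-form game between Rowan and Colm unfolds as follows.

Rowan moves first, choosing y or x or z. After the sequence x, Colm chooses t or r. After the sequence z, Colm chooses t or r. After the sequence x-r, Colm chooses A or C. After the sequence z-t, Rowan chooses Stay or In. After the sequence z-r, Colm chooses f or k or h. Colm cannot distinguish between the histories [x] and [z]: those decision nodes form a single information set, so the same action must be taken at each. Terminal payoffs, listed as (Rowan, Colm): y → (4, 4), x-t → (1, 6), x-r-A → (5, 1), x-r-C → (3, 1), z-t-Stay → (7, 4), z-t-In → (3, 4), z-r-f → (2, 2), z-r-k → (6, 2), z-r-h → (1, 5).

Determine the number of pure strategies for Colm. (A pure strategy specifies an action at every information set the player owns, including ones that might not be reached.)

Colm owns the information set {x, z} with actions {t, r} — two choices.
Colm owns the node after x-r with actions {A, C} — two choices.
Colm owns the node after z-r with actions {f, k, h} — three choices.
A pure strategy fixes one action at each information set independently, so the count is the product 2 × 2 × 3 = 12.
(For reference, Rowan has 6 pure strategies, giving a 12×6 normal-form matrix.)

12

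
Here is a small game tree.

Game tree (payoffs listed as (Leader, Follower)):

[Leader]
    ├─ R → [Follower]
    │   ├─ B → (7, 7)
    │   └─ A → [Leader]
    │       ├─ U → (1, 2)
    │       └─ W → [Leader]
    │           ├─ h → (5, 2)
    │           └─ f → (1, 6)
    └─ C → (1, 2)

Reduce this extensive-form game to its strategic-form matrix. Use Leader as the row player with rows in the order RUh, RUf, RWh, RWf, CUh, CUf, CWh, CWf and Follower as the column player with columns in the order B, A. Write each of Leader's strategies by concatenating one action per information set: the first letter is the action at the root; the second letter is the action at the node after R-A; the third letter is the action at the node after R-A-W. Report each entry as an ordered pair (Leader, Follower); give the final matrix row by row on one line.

Row RUh: B→(7,7), A→(1,2)
Row RUf: B→(7,7), A→(1,2)
Row RWh: B→(7,7), A→(5,2)
Row RWf: B→(7,7), A→(1,6)
Row CUh: B→(1,2), A→(1,2)
Row CUf: B→(1,2), A→(1,2)
Row CWh: B→(1,2), A→(1,2)
Row CWf: B→(1,2), A→(1,2)

RUh: (7,7) (1,2) | RUf: (7,7) (1,2) | RWh: (7,7) (5,2) | RWf: (7,7) (1,6) | CUh: (1,2) (1,2) | CUf: (1,2) (1,2) | CWh: (1,2) (1,2) | CWf: (1,2) (1,2)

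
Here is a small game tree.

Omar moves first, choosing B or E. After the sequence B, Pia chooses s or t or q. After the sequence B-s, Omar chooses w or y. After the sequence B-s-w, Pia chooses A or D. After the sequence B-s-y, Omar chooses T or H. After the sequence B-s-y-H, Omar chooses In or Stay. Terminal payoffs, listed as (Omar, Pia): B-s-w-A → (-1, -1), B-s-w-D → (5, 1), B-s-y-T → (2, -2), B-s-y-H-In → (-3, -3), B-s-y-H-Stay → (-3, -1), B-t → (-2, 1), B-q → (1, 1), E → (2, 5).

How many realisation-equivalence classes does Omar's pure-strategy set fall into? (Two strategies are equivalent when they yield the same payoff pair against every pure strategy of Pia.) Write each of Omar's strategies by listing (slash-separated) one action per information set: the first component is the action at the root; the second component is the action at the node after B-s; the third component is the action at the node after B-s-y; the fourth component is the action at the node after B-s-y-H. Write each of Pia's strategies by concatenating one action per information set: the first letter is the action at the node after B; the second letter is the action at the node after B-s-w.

5

Omar has 16 pure strategies: B/w/T/In, B/w/T/Stay, B/w/H/In, B/w/H/Stay, B/y/T/In, B/y/T/Stay, B/y/H/In, B/y/H/Stay, E/w/T/In, E/w/T/Stay, E/w/H/In, E/w/H/Stay, E/y/T/In, E/y/T/Stay, E/y/H/In, E/y/H/Stay. Columns: sA, sD, tA, tD, qA, qD.
{B/w/T/In, B/w/T/Stay, B/w/H/In, B/w/H/Stay} → row (-1,-1) (5,1) (-2,1) (-2,1) (1,1) (1,1)
{B/y/T/In, B/y/T/Stay} → row (2,-2) (2,-2) (-2,1) (-2,1) (1,1) (1,1)
{B/y/H/In} → row (-3,-3) (-3,-3) (-2,1) (-2,1) (1,1) (1,1)
{B/y/H/Stay} → row (-3,-1) (-3,-1) (-2,1) (-2,1) (1,1) (1,1)
{E/w/T/In, E/w/T/Stay, E/w/H/In, E/w/H/Stay, E/y/T/In, E/y/T/Stay, E/y/H/In, E/y/H/Stay} → row (2,5) (2,5) (2,5) (2,5) (2,5) (2,5)
That's 5 distinct rows out of 16 strategies.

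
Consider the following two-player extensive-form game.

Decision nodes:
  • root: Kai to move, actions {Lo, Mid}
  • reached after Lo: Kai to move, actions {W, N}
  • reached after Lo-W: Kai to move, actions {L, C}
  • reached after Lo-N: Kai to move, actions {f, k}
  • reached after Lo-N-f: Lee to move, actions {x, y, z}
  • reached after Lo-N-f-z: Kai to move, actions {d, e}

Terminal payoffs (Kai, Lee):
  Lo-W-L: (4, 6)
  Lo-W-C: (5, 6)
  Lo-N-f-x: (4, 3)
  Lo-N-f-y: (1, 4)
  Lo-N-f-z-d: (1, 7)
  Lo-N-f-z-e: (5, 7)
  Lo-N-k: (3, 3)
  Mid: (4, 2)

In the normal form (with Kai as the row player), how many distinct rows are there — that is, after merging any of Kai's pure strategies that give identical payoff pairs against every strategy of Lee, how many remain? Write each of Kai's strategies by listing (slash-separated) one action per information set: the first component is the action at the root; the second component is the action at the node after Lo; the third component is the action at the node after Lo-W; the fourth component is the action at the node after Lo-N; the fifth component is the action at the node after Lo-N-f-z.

Kai has 32 pure strategies: Lo/W/L/f/d, Lo/W/L/f/e, Lo/W/L/k/d, Lo/W/L/k/e, Lo/W/C/f/d, Lo/W/C/f/e, Lo/W/C/k/d, Lo/W/C/k/e, Lo/N/L/f/d, Lo/N/L/f/e, Lo/N/L/k/d, Lo/N/L/k/e, Lo/N/C/f/d, Lo/N/C/f/e, Lo/N/C/k/d, Lo/N/C/k/e, Mid/W/L/f/d, Mid/W/L/f/e, Mid/W/L/k/d, Mid/W/L/k/e, Mid/W/C/f/d, Mid/W/C/f/e, Mid/W/C/k/d, Mid/W/C/k/e, Mid/N/L/f/d, Mid/N/L/f/e, Mid/N/L/k/d, Mid/N/L/k/e, Mid/N/C/f/d, Mid/N/C/f/e, Mid/N/C/k/d, Mid/N/C/k/e. Columns: x, y, z.
{Lo/W/L/f/d, Lo/W/L/f/e, Lo/W/L/k/d, Lo/W/L/k/e} → row (4,6) (4,6) (4,6)
{Lo/W/C/f/d, Lo/W/C/f/e, Lo/W/C/k/d, Lo/W/C/k/e} → row (5,6) (5,6) (5,6)
{Lo/N/L/f/d, Lo/N/C/f/d} → row (4,3) (1,4) (1,7)
{Lo/N/L/f/e, Lo/N/C/f/e} → row (4,3) (1,4) (5,7)
{Lo/N/L/k/d, Lo/N/L/k/e, Lo/N/C/k/d, Lo/N/C/k/e} → row (3,3) (3,3) (3,3)
{Mid/W/L/f/d, Mid/W/L/f/e, Mid/W/L/k/d, Mid/W/L/k/e, Mid/W/C/f/d, Mid/W/C/f/e, Mid/W/C/k/d, Mid/W/C/k/e, Mid/N/L/f/d, Mid/N/L/f/e, Mid/N/L/k/d, Mid/N/L/k/e, Mid/N/C/f/d, Mid/N/C/f/e, Mid/N/C/k/d, Mid/N/C/k/e} → row (4,2) (4,2) (4,2)
That's 6 distinct rows out of 32 strategies.

6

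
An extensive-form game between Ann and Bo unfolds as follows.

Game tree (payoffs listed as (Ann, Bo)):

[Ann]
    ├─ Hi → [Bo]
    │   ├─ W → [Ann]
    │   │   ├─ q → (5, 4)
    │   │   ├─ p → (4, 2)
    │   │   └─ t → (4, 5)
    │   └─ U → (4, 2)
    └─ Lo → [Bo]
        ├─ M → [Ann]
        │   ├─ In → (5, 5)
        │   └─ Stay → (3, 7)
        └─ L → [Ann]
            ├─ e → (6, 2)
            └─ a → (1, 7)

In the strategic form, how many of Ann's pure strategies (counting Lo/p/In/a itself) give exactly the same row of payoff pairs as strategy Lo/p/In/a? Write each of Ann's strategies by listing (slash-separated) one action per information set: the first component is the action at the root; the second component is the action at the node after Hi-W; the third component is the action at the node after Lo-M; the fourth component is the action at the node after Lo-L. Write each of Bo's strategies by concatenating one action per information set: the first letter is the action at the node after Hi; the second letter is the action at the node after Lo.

3

Row for Lo/p/In/a (columns WM, WL, UM, UL): (5,5) (1,7) (5,5) (1,7).
Under Lo/p/In/a, Ann's choice at the node after Hi-W can never be reached regardless of what Bo does, so varying those choices leaves every outcome unchanged.
Holding the reachable choices fixed and varying the unreachable one freely already gives 3 equivalent strategies.
No other strategy reproduces this row, so those 3 are the full class: Lo/q/In/a, Lo/p/In/a, Lo/t/In/a.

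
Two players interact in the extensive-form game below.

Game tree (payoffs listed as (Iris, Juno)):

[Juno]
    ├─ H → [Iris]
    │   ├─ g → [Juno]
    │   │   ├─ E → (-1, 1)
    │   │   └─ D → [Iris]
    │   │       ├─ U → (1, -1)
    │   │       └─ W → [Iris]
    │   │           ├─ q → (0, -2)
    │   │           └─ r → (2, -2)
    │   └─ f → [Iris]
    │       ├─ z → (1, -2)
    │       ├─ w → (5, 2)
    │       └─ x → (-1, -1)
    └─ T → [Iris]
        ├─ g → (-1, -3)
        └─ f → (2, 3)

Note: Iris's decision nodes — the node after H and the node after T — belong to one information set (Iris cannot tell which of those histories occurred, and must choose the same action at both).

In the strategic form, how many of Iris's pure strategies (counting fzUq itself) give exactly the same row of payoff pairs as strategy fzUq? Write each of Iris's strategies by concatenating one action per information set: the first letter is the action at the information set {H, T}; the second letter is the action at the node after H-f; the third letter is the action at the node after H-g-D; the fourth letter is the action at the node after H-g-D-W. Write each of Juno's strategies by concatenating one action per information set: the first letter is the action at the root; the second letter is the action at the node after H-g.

4

Row for fzUq (columns HE, HD, TE, TD): (1,-2) (1,-2) (2,3) (2,3).
Under fzUq, Iris's choice at the node after H-g-D and at the node after H-g-D-W can never be reached regardless of what Juno does, so varying those choices leaves every outcome unchanged.
Holding the reachable choices fixed and varying the unreachable ones freely already gives 2 × 2 = 4 equivalent strategies.
No other strategy reproduces this row, so those 4 are the full class: fzUq, fzUr, fzWq, fzWr.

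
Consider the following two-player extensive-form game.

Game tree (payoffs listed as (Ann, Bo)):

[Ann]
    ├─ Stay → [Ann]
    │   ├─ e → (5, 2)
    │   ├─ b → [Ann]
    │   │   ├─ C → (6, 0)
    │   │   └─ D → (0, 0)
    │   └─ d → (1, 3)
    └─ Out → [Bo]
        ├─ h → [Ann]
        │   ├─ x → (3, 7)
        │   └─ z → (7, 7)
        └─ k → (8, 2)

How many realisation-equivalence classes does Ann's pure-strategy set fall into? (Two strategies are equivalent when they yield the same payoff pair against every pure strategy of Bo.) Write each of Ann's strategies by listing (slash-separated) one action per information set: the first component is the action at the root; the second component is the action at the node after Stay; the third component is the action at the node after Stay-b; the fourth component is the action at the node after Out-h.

6

Ann has 24 pure strategies: Stay/e/C/x, Stay/e/C/z, Stay/e/D/x, Stay/e/D/z, Stay/b/C/x, Stay/b/C/z, Stay/b/D/x, Stay/b/D/z, Stay/d/C/x, Stay/d/C/z, Stay/d/D/x, Stay/d/D/z, Out/e/C/x, Out/e/C/z, Out/e/D/x, Out/e/D/z, Out/b/C/x, Out/b/C/z, Out/b/D/x, Out/b/D/z, Out/d/C/x, Out/d/C/z, Out/d/D/x, Out/d/D/z. Columns: h, k.
{Stay/e/C/x, Stay/e/C/z, Stay/e/D/x, Stay/e/D/z} → row (5,2) (5,2)
{Stay/b/C/x, Stay/b/C/z} → row (6,0) (6,0)
{Stay/b/D/x, Stay/b/D/z} → row (0,0) (0,0)
{Stay/d/C/x, Stay/d/C/z, Stay/d/D/x, Stay/d/D/z} → row (1,3) (1,3)
{Out/e/C/x, Out/e/D/x, Out/b/C/x, Out/b/D/x, Out/d/C/x, Out/d/D/x} → row (3,7) (8,2)
{Out/e/C/z, Out/e/D/z, Out/b/C/z, Out/b/D/z, Out/d/C/z, Out/d/D/z} → row (7,7) (8,2)
That's 6 distinct rows out of 24 strategies.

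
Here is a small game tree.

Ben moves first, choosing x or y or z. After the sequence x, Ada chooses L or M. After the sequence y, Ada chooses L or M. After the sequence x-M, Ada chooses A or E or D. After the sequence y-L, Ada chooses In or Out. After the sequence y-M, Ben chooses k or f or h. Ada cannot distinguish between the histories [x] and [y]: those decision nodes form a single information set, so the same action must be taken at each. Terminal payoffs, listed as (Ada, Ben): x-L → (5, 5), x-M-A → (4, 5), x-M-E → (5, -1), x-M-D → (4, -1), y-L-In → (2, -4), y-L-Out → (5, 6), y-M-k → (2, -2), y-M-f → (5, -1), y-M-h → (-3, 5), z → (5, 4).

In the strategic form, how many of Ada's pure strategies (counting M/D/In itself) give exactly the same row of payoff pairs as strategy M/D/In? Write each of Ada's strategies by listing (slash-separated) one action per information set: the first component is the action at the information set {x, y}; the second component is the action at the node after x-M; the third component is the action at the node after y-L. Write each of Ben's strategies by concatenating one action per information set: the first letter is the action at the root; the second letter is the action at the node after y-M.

Row for M/D/In (columns xk, xf, xh, yk, yf, yh, zk, zf, zh): (4,-1) (4,-1) (4,-1) (2,-2) (5,-1) (-3,5) (5,4) (5,4) (5,4).
Under M/D/In, Ada's choice at the node after y-L can never be reached regardless of what Ben does, so varying those choices leaves every outcome unchanged.
Holding the reachable choices fixed and varying the unreachable one freely already gives 2 equivalent strategies.
No other strategy reproduces this row, so those 2 are the full class: M/D/In, M/D/Out.

2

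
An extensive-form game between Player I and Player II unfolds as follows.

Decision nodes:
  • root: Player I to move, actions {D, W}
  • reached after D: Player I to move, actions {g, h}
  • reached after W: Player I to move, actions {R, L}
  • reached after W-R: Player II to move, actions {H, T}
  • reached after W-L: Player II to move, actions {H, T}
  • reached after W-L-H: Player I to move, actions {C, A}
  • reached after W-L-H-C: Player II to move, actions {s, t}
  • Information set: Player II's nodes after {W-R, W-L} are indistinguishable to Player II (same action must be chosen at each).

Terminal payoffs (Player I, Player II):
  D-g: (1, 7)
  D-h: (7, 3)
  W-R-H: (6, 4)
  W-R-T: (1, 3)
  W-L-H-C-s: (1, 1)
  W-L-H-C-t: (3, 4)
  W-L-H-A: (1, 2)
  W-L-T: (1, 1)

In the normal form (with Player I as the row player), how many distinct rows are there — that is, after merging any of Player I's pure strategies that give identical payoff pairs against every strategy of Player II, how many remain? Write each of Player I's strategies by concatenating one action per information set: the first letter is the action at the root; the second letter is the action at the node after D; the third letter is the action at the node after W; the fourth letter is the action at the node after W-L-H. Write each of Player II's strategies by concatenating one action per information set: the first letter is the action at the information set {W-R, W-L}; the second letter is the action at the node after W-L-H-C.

Player I has 16 pure strategies: DgRC, DgRA, DgLC, DgLA, DhRC, DhRA, DhLC, DhLA, WgRC, WgRA, WgLC, WgLA, WhRC, WhRA, WhLC, WhLA. Columns: Hs, Ht, Ts, Tt.
{DgRC, DgRA, DgLC, DgLA} → row (1,7) (1,7) (1,7) (1,7)
{DhRC, DhRA, DhLC, DhLA} → row (7,3) (7,3) (7,3) (7,3)
{WgRC, WgRA, WhRC, WhRA} → row (6,4) (6,4) (1,3) (1,3)
{WgLC, WhLC} → row (1,1) (3,4) (1,1) (1,1)
{WgLA, WhLA} → row (1,2) (1,2) (1,1) (1,1)
That's 5 distinct rows out of 16 strategies.

5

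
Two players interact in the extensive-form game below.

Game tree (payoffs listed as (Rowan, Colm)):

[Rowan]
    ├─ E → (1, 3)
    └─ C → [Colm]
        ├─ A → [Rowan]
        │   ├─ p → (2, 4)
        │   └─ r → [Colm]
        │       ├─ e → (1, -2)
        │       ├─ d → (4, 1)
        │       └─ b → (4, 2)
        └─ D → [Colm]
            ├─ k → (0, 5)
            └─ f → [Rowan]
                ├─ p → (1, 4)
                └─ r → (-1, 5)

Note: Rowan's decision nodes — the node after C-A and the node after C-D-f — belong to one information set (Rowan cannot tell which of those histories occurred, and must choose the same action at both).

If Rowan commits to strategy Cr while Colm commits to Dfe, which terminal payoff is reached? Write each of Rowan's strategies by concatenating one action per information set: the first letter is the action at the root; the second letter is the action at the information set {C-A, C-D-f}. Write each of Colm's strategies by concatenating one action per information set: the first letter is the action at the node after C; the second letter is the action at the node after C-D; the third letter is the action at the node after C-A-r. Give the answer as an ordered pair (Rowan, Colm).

(-1, 5)

Trace the play path from the root:
  Rowan plays C
  Colm plays D at [C]
  Colm plays f at [C-D]
  Rowan plays r at [C-D-f]
→ terminal payoff (-1, 5).
(Colm's choice at the node after C-A-r is never reached on this path, so it doesn't affect the outcome.)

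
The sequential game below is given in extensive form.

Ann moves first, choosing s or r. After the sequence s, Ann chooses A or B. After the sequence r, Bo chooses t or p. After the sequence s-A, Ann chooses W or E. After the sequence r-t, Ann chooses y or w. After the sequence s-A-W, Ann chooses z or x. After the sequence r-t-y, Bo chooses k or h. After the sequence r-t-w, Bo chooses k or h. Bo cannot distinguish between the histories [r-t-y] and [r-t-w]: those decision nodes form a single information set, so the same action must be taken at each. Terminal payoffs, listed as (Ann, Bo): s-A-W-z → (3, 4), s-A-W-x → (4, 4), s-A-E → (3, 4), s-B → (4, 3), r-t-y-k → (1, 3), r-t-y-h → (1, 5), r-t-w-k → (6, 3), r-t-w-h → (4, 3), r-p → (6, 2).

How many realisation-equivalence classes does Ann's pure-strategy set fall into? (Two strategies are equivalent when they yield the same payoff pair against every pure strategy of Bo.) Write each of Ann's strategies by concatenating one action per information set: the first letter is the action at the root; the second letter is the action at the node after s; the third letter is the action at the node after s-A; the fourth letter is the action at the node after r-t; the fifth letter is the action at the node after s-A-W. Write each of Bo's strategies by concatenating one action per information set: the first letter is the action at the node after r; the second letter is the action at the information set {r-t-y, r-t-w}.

5

Ann has 32 pure strategies: sAWyz, sAWyx, sAWwz, sAWwx, sAEyz, sAEyx, sAEwz, sAEwx, sBWyz, sBWyx, sBWwz, sBWwx, sBEyz, sBEyx, sBEwz, sBEwx, rAWyz, rAWyx, rAWwz, rAWwx, rAEyz, rAEyx, rAEwz, rAEwx, rBWyz, rBWyx, rBWwz, rBWwx, rBEyz, rBEyx, rBEwz, rBEwx. Columns: tk, th, pk, ph.
{sAWyz, sAWwz, sAEyz, sAEyx, sAEwz, sAEwx} → row (3,4) (3,4) (3,4) (3,4)
{sAWyx, sAWwx} → row (4,4) (4,4) (4,4) (4,4)
{sBWyz, sBWyx, sBWwz, sBWwx, sBEyz, sBEyx, sBEwz, sBEwx} → row (4,3) (4,3) (4,3) (4,3)
{rAWyz, rAWyx, rAEyz, rAEyx, rBWyz, rBWyx, rBEyz, rBEyx} → row (1,3) (1,5) (6,2) (6,2)
{rAWwz, rAWwx, rAEwz, rAEwx, rBWwz, rBWwx, rBEwz, rBEwx} → row (6,3) (4,3) (6,2) (6,2)
That's 5 distinct rows out of 32 strategies.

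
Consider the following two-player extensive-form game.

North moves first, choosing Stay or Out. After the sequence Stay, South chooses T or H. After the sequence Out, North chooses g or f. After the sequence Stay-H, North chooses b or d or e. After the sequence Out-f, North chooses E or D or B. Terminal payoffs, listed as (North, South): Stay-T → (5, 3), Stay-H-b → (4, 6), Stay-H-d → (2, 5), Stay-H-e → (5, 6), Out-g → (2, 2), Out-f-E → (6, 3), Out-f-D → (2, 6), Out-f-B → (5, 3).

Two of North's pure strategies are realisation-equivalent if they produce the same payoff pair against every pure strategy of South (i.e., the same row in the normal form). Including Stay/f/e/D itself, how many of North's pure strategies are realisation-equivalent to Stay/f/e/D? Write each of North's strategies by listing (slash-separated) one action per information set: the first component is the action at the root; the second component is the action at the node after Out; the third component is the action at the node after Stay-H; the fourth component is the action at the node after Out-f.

6

Row for Stay/f/e/D (columns T, H): (5,3) (5,6).
Under Stay/f/e/D, North's choice at the node after Out and at the node after Out-f can never be reached regardless of what South does, so varying those choices leaves every outcome unchanged.
Holding the reachable choices fixed and varying the unreachable ones freely already gives 2 × 3 = 6 equivalent strategies.
No other strategy reproduces this row, so those 6 are the full class: Stay/g/e/E, Stay/g/e/D, Stay/g/e/B, Stay/f/e/E, Stay/f/e/D, Stay/f/e/B.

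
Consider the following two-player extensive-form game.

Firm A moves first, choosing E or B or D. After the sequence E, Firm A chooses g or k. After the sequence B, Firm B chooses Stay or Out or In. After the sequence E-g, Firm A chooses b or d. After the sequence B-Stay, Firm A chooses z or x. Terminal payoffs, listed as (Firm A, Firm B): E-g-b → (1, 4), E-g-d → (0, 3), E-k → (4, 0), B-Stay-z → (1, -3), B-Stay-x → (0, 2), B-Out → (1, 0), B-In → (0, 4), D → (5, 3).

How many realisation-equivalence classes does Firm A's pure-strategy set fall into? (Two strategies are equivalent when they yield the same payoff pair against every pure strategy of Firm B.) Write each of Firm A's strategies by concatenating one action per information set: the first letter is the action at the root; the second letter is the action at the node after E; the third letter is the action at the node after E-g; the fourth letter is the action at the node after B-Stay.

Firm A has 24 pure strategies: Egbz, Egbx, Egdz, Egdx, Ekbz, Ekbx, Ekdz, Ekdx, Bgbz, Bgbx, Bgdz, Bgdx, Bkbz, Bkbx, Bkdz, Bkdx, Dgbz, Dgbx, Dgdz, Dgdx, Dkbz, Dkbx, Dkdz, Dkdx. Columns: Stay, Out, In.
{Egbz, Egbx} → row (1,4) (1,4) (1,4)
{Egdz, Egdx} → row (0,3) (0,3) (0,3)
{Ekbz, Ekbx, Ekdz, Ekdx} → row (4,0) (4,0) (4,0)
{Bgbz, Bgdz, Bkbz, Bkdz} → row (1,-3) (1,0) (0,4)
{Bgbx, Bgdx, Bkbx, Bkdx} → row (0,2) (1,0) (0,4)
{Dgbz, Dgbx, Dgdz, Dgdx, Dkbz, Dkbx, Dkdz, Dkdx} → row (5,3) (5,3) (5,3)
That's 6 distinct rows out of 24 strategies.

6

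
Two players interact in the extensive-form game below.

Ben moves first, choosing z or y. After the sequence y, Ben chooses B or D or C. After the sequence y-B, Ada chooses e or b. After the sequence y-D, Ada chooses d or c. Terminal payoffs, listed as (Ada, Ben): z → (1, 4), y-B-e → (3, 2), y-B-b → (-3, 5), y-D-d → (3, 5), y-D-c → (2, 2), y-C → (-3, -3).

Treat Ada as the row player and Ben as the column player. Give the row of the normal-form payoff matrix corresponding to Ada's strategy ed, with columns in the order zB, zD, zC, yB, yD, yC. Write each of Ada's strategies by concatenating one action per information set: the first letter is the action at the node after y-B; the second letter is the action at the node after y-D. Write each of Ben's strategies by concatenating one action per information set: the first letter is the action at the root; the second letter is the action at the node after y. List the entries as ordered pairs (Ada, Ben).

vs zB: Ben plays z → (1, 4)
vs zD: Ben plays z → (1, 4)
vs zC: Ben plays z → (1, 4)
vs yB: Ben plays y → Ben plays B at [y] → Ada plays e at [y-B] → (3, 2)
vs yD: Ben plays y → Ben plays D at [y] → Ada plays d at [y-D] → (3, 5)
vs yC: Ben plays y → Ben plays C at [y] → (-3, -3)

(1,4) (1,4) (1,4) (3,2) (3,5) (-3,-3)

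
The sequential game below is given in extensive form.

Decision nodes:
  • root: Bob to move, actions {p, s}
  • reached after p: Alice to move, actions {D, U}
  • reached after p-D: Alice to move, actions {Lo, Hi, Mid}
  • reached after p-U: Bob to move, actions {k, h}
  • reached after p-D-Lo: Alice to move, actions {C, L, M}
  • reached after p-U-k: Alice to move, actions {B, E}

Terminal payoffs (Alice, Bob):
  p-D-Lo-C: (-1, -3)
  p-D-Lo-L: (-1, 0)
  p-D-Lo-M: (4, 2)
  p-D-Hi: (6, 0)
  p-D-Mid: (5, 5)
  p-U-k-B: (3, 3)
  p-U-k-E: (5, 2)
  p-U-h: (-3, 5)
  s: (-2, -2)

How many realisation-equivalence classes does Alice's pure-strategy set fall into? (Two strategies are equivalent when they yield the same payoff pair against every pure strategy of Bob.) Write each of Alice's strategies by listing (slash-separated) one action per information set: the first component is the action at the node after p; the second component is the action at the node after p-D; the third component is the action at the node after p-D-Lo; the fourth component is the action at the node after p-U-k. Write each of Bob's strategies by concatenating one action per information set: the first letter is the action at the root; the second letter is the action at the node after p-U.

Alice has 36 pure strategies: D/Lo/C/B, D/Lo/C/E, D/Lo/L/B, D/Lo/L/E, D/Lo/M/B, D/Lo/M/E, D/Hi/C/B, D/Hi/C/E, D/Hi/L/B, D/Hi/L/E, D/Hi/M/B, D/Hi/M/E, D/Mid/C/B, D/Mid/C/E, D/Mid/L/B, D/Mid/L/E, D/Mid/M/B, D/Mid/M/E, U/Lo/C/B, U/Lo/C/E, U/Lo/L/B, U/Lo/L/E, U/Lo/M/B, U/Lo/M/E, U/Hi/C/B, U/Hi/C/E, U/Hi/L/B, U/Hi/L/E, U/Hi/M/B, U/Hi/M/E, U/Mid/C/B, U/Mid/C/E, U/Mid/L/B, U/Mid/L/E, U/Mid/M/B, U/Mid/M/E. Columns: pk, ph, sk, sh.
{D/Lo/C/B, D/Lo/C/E} → row (-1,-3) (-1,-3) (-2,-2) (-2,-2)
{D/Lo/L/B, D/Lo/L/E} → row (-1,0) (-1,0) (-2,-2) (-2,-2)
{D/Lo/M/B, D/Lo/M/E} → row (4,2) (4,2) (-2,-2) (-2,-2)
{D/Hi/C/B, D/Hi/C/E, D/Hi/L/B, D/Hi/L/E, D/Hi/M/B, D/Hi/M/E} → row (6,0) (6,0) (-2,-2) (-2,-2)
{D/Mid/C/B, D/Mid/C/E, D/Mid/L/B, D/Mid/L/E, D/Mid/M/B, D/Mid/M/E} → row (5,5) (5,5) (-2,-2) (-2,-2)
{U/Lo/C/B, U/Lo/L/B, U/Lo/M/B, U/Hi/C/B, U/Hi/L/B, U/Hi/M/B, U/Mid/C/B, U/Mid/L/B, U/Mid/M/B} → row (3,3) (-3,5) (-2,-2) (-2,-2)
{U/Lo/C/E, U/Lo/L/E, U/Lo/M/E, U/Hi/C/E, U/Hi/L/E, U/Hi/M/E, U/Mid/C/E, U/Mid/L/E, U/Mid/M/E} → row (5,2) (-3,5) (-2,-2) (-2,-2)
That's 7 distinct rows out of 36 strategies.

7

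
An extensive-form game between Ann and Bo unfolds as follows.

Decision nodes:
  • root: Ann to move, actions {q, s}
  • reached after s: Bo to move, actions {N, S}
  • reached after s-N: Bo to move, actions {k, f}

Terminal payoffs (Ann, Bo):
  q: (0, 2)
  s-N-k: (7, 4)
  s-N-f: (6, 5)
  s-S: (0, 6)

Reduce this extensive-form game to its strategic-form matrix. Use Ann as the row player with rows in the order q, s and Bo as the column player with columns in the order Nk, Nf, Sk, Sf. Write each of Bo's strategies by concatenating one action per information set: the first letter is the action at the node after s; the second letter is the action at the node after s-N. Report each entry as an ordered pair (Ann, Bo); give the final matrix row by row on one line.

           Nk       Nf       Sk       Sf
   q    (0,2)    (0,2)    (0,2)    (0,2)
   s    (7,4)    (6,5)    (0,6)    (0,6)

q: (0,2) (0,2) (0,2) (0,2) | s: (7,4) (6,5) (0,6) (0,6)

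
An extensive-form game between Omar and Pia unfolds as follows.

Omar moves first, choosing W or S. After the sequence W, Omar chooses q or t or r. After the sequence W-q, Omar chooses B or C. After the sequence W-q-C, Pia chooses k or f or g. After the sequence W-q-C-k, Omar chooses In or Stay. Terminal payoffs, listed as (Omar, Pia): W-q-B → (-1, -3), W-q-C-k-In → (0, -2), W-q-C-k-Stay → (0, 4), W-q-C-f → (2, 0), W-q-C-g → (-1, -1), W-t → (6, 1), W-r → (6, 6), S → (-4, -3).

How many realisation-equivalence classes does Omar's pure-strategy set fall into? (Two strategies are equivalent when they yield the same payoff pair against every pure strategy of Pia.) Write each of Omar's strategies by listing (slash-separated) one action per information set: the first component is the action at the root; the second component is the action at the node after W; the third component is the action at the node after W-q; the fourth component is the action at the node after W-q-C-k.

6

Omar has 24 pure strategies: W/q/B/In, W/q/B/Stay, W/q/C/In, W/q/C/Stay, W/t/B/In, W/t/B/Stay, W/t/C/In, W/t/C/Stay, W/r/B/In, W/r/B/Stay, W/r/C/In, W/r/C/Stay, S/q/B/In, S/q/B/Stay, S/q/C/In, S/q/C/Stay, S/t/B/In, S/t/B/Stay, S/t/C/In, S/t/C/Stay, S/r/B/In, S/r/B/Stay, S/r/C/In, S/r/C/Stay. Columns: k, f, g.
{W/q/B/In, W/q/B/Stay} → row (-1,-3) (-1,-3) (-1,-3)
{W/q/C/In} → row (0,-2) (2,0) (-1,-1)
{W/q/C/Stay} → row (0,4) (2,0) (-1,-1)
{W/t/B/In, W/t/B/Stay, W/t/C/In, W/t/C/Stay} → row (6,1) (6,1) (6,1)
{W/r/B/In, W/r/B/Stay, W/r/C/In, W/r/C/Stay} → row (6,6) (6,6) (6,6)
{S/q/B/In, S/q/B/Stay, S/q/C/In, S/q/C/Stay, S/t/B/In, S/t/B/Stay, S/t/C/In, S/t/C/Stay, S/r/B/In, S/r/B/Stay, S/r/C/In, S/r/C/Stay} → row (-4,-3) (-4,-3) (-4,-3)
That's 6 distinct rows out of 24 strategies.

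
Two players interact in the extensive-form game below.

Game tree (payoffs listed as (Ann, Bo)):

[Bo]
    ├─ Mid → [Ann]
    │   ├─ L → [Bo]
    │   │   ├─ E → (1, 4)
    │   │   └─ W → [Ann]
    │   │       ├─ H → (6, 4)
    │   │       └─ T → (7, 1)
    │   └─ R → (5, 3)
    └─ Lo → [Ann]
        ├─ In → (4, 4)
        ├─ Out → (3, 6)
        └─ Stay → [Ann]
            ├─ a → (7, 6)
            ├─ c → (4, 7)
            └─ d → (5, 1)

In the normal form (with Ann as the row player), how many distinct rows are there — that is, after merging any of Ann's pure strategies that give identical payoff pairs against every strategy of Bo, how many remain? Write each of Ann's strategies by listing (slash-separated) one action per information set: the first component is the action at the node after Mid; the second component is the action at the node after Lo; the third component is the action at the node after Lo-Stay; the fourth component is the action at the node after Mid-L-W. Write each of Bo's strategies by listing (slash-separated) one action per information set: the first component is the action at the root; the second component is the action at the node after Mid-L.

15

Ann has 36 pure strategies: L/In/a/H, L/In/a/T, L/In/c/H, L/In/c/T, L/In/d/H, L/In/d/T, L/Out/a/H, L/Out/a/T, L/Out/c/H, L/Out/c/T, L/Out/d/H, L/Out/d/T, L/Stay/a/H, L/Stay/a/T, L/Stay/c/H, L/Stay/c/T, L/Stay/d/H, L/Stay/d/T, R/In/a/H, R/In/a/T, R/In/c/H, R/In/c/T, R/In/d/H, R/In/d/T, R/Out/a/H, R/Out/a/T, R/Out/c/H, R/Out/c/T, R/Out/d/H, R/Out/d/T, R/Stay/a/H, R/Stay/a/T, R/Stay/c/H, R/Stay/c/T, R/Stay/d/H, R/Stay/d/T. Columns: Mid/E, Mid/W, Lo/E, Lo/W.
{L/In/a/H, L/In/c/H, L/In/d/H} → row (1,4) (6,4) (4,4) (4,4)
{L/In/a/T, L/In/c/T, L/In/d/T} → row (1,4) (7,1) (4,4) (4,4)
{L/Out/a/H, L/Out/c/H, L/Out/d/H} → row (1,4) (6,4) (3,6) (3,6)
{L/Out/a/T, L/Out/c/T, L/Out/d/T} → row (1,4) (7,1) (3,6) (3,6)
{L/Stay/a/H} → row (1,4) (6,4) (7,6) (7,6)
{L/Stay/a/T} → row (1,4) (7,1) (7,6) (7,6)
{L/Stay/c/H} → row (1,4) (6,4) (4,7) (4,7)
{L/Stay/c/T} → row (1,4) (7,1) (4,7) (4,7)
{L/Stay/d/H} → row (1,4) (6,4) (5,1) (5,1)
{L/Stay/d/T} → row (1,4) (7,1) (5,1) (5,1)
{R/In/a/H, R/In/a/T, R/In/c/H, R/In/c/T, R/In/d/H, R/In/d/T} → row (5,3) (5,3) (4,4) (4,4)
{R/Out/a/H, R/Out/a/T, R/Out/c/H, R/Out/c/T, R/Out/d/H, R/Out/d/T} → row (5,3) (5,3) (3,6) (3,6)
{R/Stay/a/H, R/Stay/a/T} → row (5,3) (5,3) (7,6) (7,6)
{R/Stay/c/H, R/Stay/c/T} → row (5,3) (5,3) (4,7) (4,7)
{R/Stay/d/H, R/Stay/d/T} → row (5,3) (5,3) (5,1) (5,1)
That's 15 distinct rows out of 36 strategies.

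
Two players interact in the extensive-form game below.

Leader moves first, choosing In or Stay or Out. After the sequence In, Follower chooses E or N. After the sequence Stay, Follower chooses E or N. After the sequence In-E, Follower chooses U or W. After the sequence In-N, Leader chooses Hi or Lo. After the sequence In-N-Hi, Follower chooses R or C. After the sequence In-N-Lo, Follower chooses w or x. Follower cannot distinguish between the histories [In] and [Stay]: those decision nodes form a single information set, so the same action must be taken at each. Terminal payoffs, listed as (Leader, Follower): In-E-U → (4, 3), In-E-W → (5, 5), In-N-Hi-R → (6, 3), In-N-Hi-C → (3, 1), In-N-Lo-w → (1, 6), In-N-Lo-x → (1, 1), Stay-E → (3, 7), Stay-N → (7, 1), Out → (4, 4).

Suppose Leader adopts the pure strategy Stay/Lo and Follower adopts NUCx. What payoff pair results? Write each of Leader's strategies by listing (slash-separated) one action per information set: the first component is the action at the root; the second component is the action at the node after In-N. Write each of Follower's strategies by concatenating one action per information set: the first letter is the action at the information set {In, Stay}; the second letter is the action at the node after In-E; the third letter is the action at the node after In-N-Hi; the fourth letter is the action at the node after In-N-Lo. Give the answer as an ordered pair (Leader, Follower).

(7, 1)

Trace the play path from the root:
  Leader plays Stay
  Follower plays N at [Stay]
→ terminal payoff (7, 1).
(Leader's choice at the node after In-N is never reached on this path, so it doesn't affect the outcome.)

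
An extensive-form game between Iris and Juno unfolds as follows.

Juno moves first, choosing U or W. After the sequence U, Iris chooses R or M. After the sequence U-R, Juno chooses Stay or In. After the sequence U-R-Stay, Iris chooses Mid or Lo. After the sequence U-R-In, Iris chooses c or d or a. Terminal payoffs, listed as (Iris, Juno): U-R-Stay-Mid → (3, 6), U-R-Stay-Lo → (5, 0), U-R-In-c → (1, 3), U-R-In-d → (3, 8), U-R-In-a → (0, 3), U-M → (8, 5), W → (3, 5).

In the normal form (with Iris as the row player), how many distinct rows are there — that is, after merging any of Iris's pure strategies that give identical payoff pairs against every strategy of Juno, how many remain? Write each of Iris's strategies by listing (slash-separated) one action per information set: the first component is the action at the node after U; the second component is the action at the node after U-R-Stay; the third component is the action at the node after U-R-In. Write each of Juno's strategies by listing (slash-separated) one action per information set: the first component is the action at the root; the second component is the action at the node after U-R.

Iris has 12 pure strategies: R/Mid/c, R/Mid/d, R/Mid/a, R/Lo/c, R/Lo/d, R/Lo/a, M/Mid/c, M/Mid/d, M/Mid/a, M/Lo/c, M/Lo/d, M/Lo/a. Columns: U/Stay, U/In, W/Stay, W/In.
{R/Mid/c} → row (3,6) (1,3) (3,5) (3,5)
{R/Mid/d} → row (3,6) (3,8) (3,5) (3,5)
{R/Mid/a} → row (3,6) (0,3) (3,5) (3,5)
{R/Lo/c} → row (5,0) (1,3) (3,5) (3,5)
{R/Lo/d} → row (5,0) (3,8) (3,5) (3,5)
{R/Lo/a} → row (5,0) (0,3) (3,5) (3,5)
{M/Mid/c, M/Mid/d, M/Mid/a, M/Lo/c, M/Lo/d, M/Lo/a} → row (8,5) (8,5) (3,5) (3,5)
That's 7 distinct rows out of 12 strategies.

7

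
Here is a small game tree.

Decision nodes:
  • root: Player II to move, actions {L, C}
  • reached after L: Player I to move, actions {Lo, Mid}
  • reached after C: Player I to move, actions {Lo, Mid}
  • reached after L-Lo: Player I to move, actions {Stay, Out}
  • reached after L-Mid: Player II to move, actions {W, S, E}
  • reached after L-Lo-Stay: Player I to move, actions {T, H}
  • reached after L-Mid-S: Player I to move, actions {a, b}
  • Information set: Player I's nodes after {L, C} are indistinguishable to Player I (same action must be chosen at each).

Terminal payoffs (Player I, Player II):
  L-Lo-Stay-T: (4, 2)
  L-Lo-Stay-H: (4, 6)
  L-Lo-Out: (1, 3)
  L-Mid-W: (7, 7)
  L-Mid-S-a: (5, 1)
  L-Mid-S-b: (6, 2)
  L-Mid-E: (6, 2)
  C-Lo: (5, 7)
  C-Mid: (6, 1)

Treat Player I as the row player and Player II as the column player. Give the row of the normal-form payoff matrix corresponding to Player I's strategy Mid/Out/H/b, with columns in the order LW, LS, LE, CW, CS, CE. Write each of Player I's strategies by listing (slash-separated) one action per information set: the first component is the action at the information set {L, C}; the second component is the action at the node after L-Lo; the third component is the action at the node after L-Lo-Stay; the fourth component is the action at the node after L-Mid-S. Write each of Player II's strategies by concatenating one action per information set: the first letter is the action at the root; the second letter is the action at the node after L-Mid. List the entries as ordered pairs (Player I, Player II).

(7,7) (6,2) (6,2) (6,1) (6,1) (6,1)

vs LW: Player II plays L → Player I plays Mid at [L] → Player II plays W at [L-Mid] → (7, 7)
vs LS: Player II plays L → Player I plays Mid at [L] → Player II plays S at [L-Mid] → Player I plays b at [L-Mid-S] → (6, 2)
vs LE: Player II plays L → Player I plays Mid at [L] → Player II plays E at [L-Mid] → (6, 2)
vs CW: Player II plays C → Player I plays Mid at [C] → (6, 1)
vs CS: Player II plays C → Player I plays Mid at [C] → (6, 1)
vs CE: Player II plays C → Player I plays Mid at [C] → (6, 1)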